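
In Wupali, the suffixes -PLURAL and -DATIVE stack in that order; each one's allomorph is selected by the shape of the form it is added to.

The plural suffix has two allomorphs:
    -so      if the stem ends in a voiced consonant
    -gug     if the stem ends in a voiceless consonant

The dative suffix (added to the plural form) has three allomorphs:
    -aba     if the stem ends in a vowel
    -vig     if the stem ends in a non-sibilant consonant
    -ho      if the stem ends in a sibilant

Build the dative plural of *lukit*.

*lukit* — final consonant /t/ (voiceless) → -gug → *lukitgug*.
The plural form *lukitgug*: final sound = /g/, a non-sibilant consonant → -vig → *lukitgugvig*.

lukitgugvig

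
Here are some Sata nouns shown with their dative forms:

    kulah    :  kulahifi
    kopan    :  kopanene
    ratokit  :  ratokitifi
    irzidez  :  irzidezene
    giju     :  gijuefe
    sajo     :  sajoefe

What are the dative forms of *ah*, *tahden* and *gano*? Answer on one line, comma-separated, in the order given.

The pattern is voicing of the final sound: -ifi when the stem ends in a voiceless consonant (*kulah*, *ratokit*); -ene when the stem ends in a voiced consonant (*kopan*, *irzidez*); -efe when the stem ends in a vowel (*giju*, *sajo*).
*ah* — final sound /h/ (a voiceless consonant) → -ifi → *ahifi*.
Since the final sound of *tahden* is /n/ (a voiced consonant), it takes -ene, giving *tahdenene*.
The final sound of *gano* is /o/, which is a vowel, so the suffix is -efe, giving *ganoefe*.

ahifi, tahdenene, ganoefe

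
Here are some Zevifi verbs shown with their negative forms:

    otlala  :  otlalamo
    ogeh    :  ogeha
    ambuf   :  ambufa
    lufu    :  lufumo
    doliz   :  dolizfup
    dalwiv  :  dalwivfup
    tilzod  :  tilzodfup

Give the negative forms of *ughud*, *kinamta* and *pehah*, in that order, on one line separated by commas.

Looking at the final sound of each stem: -a when the stem ends in a voiceless consonant (*ogeh*, *ambuf*); -fup when the stem ends in a voiced consonant (*doliz*, *dalwiv*, *tilzod*); -mo when the stem ends in a vowel (*otlala*, *lufu*).
*ughud*: final sound = /d/, a voiced consonant → -fup → *ughudfup*.
*kinamta* — final sound /a/ (a vowel) → -mo → *kinamtamo*.
*pehah*: final sound = /h/, a voiceless consonant → -a → *pehaha*.

ughudfup, kinamtamo, pehaha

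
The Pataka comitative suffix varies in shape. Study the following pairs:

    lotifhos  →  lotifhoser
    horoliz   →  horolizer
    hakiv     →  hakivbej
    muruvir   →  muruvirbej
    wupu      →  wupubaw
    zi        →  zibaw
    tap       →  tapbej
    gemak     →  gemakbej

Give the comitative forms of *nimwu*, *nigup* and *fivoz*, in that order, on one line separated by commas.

nimwubaw, nigupbej, fivozer

Looking at the final sound of each stem: -er when the stem ends in a sibilant (*lotifhos*, *horoliz*); -bej when the stem ends in a non-sibilant consonant (*hakiv*, *muruvir*, *tap*, *gemak*); -baw when the stem ends in a vowel (*wupu*, *zi*).
Since the final sound of *nimwu* is /u/ (a vowel), it takes -baw, giving *nimwubaw*.
*nigup* — final sound /p/ (a non-sibilant consonant) → -bej → *nigupbej*.
*fivoz*: final sound = /z/, a sibilant → -er → *fivozer*.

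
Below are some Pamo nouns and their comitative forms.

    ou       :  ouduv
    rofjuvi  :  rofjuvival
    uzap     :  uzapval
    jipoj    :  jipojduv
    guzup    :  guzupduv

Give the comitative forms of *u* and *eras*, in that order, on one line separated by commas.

uduv, erasval

The pattern is rounding harmony: -duv when the last vowel of the stem is a rounded vowel (*ou*, *jipoj*, *guzup*); -val when the last vowel of the stem is an unrounded vowel (*rofjuvi*, *uzap*).
*u* — last vowel /u/ (a rounded vowel) → -duv → *uduv*.
*eras*: last vowel = /a/, an unrounded vowel → -val → *erasval*.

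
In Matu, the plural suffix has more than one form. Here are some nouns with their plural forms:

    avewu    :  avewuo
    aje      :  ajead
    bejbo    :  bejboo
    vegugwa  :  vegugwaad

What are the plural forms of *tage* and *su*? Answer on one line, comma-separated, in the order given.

tagead, suo

The suffix is conditioned by the last vowel: -o when the last vowel of the stem is a rounded vowel (*avewu*, *bejbo*); -ad when the last vowel of the stem is an unrounded vowel (*aje*, *vegugwa*).
The last vowel of *tage* is /e/, which is an unrounded vowel, so the suffix is -ad, giving *tagead*.
*su*: last vowel = /u/, a rounded vowel → -o → *suo*.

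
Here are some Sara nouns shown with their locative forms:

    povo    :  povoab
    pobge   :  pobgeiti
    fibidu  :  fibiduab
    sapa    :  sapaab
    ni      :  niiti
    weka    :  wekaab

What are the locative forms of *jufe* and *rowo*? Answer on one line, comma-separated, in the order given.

The suffix is conditioned by the last vowel: -iti when the last vowel of the stem is a front vowel (*pobge*, *ni*); -ab when the last vowel of the stem is a back vowel (*povo*, *fibidu*, *sapa*, *weka*).
Since the last vowel of *jufe* is /e/ (a front vowel), it takes -iti, giving *jufeiti*.
Since the last vowel of *rowo* is /o/ (a back vowel), it takes -ab, giving *rowoab*.

jufeiti, rowoab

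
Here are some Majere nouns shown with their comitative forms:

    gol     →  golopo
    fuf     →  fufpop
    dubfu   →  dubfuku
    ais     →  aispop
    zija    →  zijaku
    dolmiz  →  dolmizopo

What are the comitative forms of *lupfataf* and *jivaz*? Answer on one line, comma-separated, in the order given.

lupfatafpop, jivazopo

The alternation tracks the final sound of the stem — -pop when the stem ends in a voiceless consonant (*fuf*, *ais*); -opo when the stem ends in a voiced consonant (*gol*, *dolmiz*); -ku when the stem ends in a vowel (*dubfu*, *zija*).
*lupfataf* — final sound /f/ (a voiceless consonant) → -pop → *lupfatafpop*.
The final sound of *jivaz* is /z/, which is a voiced consonant, so the suffix is -opo, giving *jivazopo*.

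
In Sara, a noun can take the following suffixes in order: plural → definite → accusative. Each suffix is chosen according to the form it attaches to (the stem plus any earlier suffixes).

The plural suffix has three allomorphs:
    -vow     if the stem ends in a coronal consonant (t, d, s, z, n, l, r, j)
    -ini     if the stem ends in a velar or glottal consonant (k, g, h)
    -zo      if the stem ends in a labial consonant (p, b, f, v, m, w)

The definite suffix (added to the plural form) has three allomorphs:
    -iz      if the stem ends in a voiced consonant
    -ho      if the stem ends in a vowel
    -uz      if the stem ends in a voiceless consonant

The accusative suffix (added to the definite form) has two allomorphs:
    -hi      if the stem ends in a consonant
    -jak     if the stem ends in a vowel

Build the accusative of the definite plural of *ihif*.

The final consonant of *ihif* is /f/, which is labial, so the plural suffix is -zo, giving *ihifzo*.
The plural form *ihifzo* — final sound /o/ (a vowel) → -ho → *ihifzoho*.
Since the final sound of the definite form *ihifzoho* is /o/ (a vowel), it takes -jak, giving *ihifzohojak*.

ihifzohojak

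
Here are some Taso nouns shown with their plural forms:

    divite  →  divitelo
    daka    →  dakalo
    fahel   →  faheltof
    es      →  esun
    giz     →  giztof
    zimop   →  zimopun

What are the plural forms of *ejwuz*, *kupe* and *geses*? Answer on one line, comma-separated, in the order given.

The alternation tracks the final sound of the stem — -un when the stem ends in a voiceless consonant (*es*, *zimop*); -tof when the stem ends in a voiced consonant (*fahel*, *giz*); -lo when the stem ends in a vowel (*divite*, *daka*).
Since the final sound of *ejwuz* is /z/ (a voiced consonant), it takes -tof, giving *ejwuztof*.
*kupe* — final sound /e/ (a vowel) → -lo → *kupelo*.
*geses* — final sound /s/ (a voiceless consonant) → -un → *gesesun*.

ejwuztof, kupelo, gesesun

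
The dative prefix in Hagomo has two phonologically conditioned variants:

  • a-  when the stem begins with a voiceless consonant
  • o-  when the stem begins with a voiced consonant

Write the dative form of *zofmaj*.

ozofmaj

*zofmaj* — first consonant /z/ (voiced) → o- → *ozofmaj*.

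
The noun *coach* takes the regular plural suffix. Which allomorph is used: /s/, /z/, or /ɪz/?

The stem *coach* ends in a sibilant (/s, z, ʃ, ʒ, tʃ, dʒ/).
The plural suffix surfaces as /ɪz/ after sibilants, /s/ after other voiceless consonants, and /z/ after other voiced sounds.
So the plural -s on *coach* is pronounced /ɪz/.

/ɪz/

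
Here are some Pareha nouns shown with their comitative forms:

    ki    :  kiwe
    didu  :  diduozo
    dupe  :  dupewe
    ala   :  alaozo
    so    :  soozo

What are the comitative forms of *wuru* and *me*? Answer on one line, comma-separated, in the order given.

Looking at the last vowel of each stem: -we when the last vowel of the stem is a front vowel (*ki*, *dupe*); -ozo when the last vowel of the stem is a back vowel (*didu*, *ala*, *so*).
The last vowel of *wuru* is /u/, which is a back vowel, so the suffix is -ozo, giving *wuruozo*.
*me* — last vowel /e/ (a front vowel) → -we → *mewe*.

wuruozo, mewe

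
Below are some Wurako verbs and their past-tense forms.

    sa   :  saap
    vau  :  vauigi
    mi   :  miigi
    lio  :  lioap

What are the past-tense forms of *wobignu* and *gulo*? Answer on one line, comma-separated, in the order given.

wobignuigi, guloap

Looking at the last vowel of each stem: -igi when the last vowel of the stem is a high vowel (*vau*, *mi*); -ap when the last vowel of the stem is a non-high vowel (*sa*, *lio*).
*wobignu*: last vowel = /u/, a high vowel → -igi → *wobignuigi*.
*gulo* — last vowel /o/ (a non-high vowel) → -ap → *guloap*.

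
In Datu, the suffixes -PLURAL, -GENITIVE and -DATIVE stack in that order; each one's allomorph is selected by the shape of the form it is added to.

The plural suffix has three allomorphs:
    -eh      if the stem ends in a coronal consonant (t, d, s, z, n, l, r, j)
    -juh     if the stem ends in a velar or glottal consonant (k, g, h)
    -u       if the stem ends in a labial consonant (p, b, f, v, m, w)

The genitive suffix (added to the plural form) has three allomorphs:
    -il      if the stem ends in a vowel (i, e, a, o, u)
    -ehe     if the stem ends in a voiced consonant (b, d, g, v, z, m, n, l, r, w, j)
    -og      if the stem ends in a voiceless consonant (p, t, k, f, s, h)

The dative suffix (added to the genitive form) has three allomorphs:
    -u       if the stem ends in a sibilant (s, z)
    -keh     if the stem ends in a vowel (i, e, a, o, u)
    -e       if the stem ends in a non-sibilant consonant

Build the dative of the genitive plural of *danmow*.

danmowuile

Since the final consonant of *danmow* is /w/ (labial), it takes -u, giving *danmowu*.
The plural form *danmowu*: final sound = /u/, a vowel → -il → *danmowuil*.
The final sound of the genitive form *danmowuil* is /l/, which is a non-sibilant consonant, so the dative suffix is -e, giving *danmowuile*.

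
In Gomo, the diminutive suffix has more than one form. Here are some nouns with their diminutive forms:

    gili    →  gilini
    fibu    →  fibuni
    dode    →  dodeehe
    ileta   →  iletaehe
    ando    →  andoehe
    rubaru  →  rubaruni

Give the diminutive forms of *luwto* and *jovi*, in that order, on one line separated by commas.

The pattern is height harmony: -ni when the last vowel of the stem is a high vowel (*gili*, *fibu*, *rubaru*); -ehe when the last vowel of the stem is a non-high vowel (*dode*, *ileta*, *ando*).
Since the last vowel of *luwto* is /o/ (a non-high vowel), it takes -ehe, giving *luwtoehe*.
*jovi* — last vowel /i/ (a high vowel) → -ni → *jovini*.

luwtoehe, jovini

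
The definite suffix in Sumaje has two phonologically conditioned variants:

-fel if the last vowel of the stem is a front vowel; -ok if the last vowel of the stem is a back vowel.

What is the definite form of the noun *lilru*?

lilruok

*lilru* — last vowel /u/ (a back vowel) → -ok → *lilruok*.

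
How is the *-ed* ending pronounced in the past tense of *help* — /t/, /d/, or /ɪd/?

/t/

The stem *help* ends in a voiceless consonant other than /t/.
The -ed suffix is realized as /ɪd/ after /t, d/; as /t/ after other voiceless consonants; and as /d/ after other voiced sounds.
So -ed on *help* is pronounced /t/.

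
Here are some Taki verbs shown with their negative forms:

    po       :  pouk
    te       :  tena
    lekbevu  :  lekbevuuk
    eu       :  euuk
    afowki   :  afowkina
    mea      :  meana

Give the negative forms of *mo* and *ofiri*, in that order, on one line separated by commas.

Looking at the last vowel of each stem: -uk when the last vowel of the stem is a rounded vowel (*po*, *lekbevu*, *eu*); -na when the last vowel of the stem is an unrounded vowel (*te*, *afowki*, *mea*).
Since the last vowel of *mo* is /o/ (a rounded vowel), it takes -uk, giving *mouk*.
The last vowel of *ofiri* is /i/, which is an unrounded vowel, so the suffix is -na, giving *ofirina*.

mouk, ofirina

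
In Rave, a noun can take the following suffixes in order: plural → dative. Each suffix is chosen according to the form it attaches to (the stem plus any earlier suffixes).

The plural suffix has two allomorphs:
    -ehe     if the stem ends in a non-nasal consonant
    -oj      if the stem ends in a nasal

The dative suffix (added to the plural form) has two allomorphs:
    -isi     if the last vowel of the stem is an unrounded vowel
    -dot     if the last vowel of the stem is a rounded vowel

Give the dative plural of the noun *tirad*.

tiradeheisi

Since the final consonant of *tirad* is /d/ (non-nasal), it takes -ehe, giving *tiradehe*.
Since the last vowel of the plural form *tiradehe* is /e/ (an unrounded vowel), it takes -isi, giving *tiradeheisi*.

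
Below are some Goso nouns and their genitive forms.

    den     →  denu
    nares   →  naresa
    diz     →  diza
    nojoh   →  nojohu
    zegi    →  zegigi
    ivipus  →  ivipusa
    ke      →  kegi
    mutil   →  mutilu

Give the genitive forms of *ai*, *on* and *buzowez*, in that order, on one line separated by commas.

The alternation tracks the final sound of the stem — -a when the stem ends in a sibilant (*nares*, *diz*, *ivipus*); -u when the stem ends in a non-sibilant consonant (*den*, *nojoh*, *mutil*); -gi when the stem ends in a vowel (*zegi*, *ke*).
The final sound of *ai* is /i/, which is a vowel, so the suffix is -gi, giving *aigi*.
*on*: final sound = /n/, a non-sibilant consonant → -u → *onu*.
*buzowez* — final sound /z/ (a sibilant) → -a → *buzoweza*.

aigi, onu, buzoweza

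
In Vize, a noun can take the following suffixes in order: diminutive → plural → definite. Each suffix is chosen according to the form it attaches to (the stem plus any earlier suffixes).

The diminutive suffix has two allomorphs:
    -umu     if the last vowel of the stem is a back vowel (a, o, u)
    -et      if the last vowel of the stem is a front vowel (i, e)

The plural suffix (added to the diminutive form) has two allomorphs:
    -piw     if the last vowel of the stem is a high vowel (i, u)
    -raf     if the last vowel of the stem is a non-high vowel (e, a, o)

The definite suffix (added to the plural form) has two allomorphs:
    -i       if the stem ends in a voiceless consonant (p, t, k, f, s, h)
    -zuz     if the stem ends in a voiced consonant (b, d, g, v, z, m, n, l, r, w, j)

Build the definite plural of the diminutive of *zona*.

zonaumupiwzuz

*zona* — last vowel /a/ (a back vowel) → -umu → *zonaumu*.
The last vowel of the diminutive form *zonaumu* is /u/, which is a high vowel, so the plural suffix is -piw, giving *zonaumupiw*.
Since the final consonant of the plural form *zonaumupiw* is /w/ (voiced), it takes -zuz, giving *zonaumupiwzuz*.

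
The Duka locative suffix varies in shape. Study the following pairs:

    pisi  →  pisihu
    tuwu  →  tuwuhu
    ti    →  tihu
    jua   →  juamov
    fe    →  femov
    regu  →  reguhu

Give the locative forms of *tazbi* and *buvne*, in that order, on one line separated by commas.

tazbihu, buvnemov

The pattern is height harmony: -hu when the last vowel of the stem is a high vowel (*pisi*, *tuwu*, *ti*, *regu*); -mov when the last vowel of the stem is a non-high vowel (*jua*, *fe*).
The last vowel of *tazbi* is /i/, which is a high vowel, so the suffix is -hu, giving *tazbihu*.
*buvne* — last vowel /e/ (a non-high vowel) → -mov → *buvnemov*.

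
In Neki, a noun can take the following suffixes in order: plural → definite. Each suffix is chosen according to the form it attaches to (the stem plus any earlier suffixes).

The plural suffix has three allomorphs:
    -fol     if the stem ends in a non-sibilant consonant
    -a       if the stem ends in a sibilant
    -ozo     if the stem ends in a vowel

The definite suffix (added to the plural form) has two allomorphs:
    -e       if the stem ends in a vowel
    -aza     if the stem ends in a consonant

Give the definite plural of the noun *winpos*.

winposae

*winpos* — final sound /s/ (a sibilant) → -a → *winposa*.
The plural form *winposa* — final sound /a/ (a vowel) → -e → *winposae*.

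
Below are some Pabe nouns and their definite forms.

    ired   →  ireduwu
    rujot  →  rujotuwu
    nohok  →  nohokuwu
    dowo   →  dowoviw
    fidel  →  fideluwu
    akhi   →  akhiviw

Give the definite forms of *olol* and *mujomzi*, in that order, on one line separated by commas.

The alternation tracks the final sound of the stem — -uwu when the stem ends in a consonant (*ired*, *rujot*, *nohok*, *fidel*); -viw when the stem ends in a vowel (*dowo*, *akhi*).
*olol*: final sound = /l/, a consonant → -uwu → *ololuwu*.
Since the final sound of *mujomzi* is /i/ (a vowel), it takes -viw, giving *mujomziviw*.

ololuwu, mujomziviw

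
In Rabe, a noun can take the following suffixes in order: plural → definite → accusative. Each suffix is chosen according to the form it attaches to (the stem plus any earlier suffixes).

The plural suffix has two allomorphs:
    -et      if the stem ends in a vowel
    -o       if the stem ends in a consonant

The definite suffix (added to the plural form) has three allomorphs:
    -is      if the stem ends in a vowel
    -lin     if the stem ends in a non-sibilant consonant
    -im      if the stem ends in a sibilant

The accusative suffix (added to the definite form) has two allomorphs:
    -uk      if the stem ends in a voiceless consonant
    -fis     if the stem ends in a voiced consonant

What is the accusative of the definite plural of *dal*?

The final sound of *dal* is /l/, which is a consonant, so the plural suffix is -o, giving *dalo*.
The plural form *dalo* — final sound /o/ (a vowel) → -is → *dalois*.
The final consonant of the definite form *dalois* is /s/, which is voiceless, so the accusative suffix is -uk, giving *daloisuk*.

daloisuk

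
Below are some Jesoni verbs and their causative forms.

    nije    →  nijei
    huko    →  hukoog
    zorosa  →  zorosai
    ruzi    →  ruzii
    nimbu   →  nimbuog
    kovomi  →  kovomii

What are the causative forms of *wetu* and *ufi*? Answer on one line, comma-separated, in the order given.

The suffix is conditioned by the last vowel: -og when the last vowel of the stem is a rounded vowel (*huko*, *nimbu*); -i when the last vowel of the stem is an unrounded vowel (*nije*, *zorosa*, *ruzi*, *kovomi*).
Since the last vowel of *wetu* is /u/ (a rounded vowel), it takes -og, giving *wetuog*.
*ufi*: last vowel = /i/, an unrounded vowel → -i → *ufii*.

wetuog, ufii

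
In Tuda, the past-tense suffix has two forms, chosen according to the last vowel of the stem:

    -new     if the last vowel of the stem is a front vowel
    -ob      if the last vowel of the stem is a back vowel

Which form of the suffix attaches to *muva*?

Since the last vowel of *muva* is /a/ (a back vowel), it takes -ob.

-ob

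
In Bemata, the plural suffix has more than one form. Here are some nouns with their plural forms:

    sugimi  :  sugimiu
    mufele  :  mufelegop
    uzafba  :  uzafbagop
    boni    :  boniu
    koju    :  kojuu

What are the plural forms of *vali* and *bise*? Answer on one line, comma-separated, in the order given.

Looking at the last vowel of each stem: -u when the last vowel of the stem is a high vowel (*sugimi*, *boni*, *koju*); -gop when the last vowel of the stem is a non-high vowel (*mufele*, *uzafba*).
*vali*: last vowel = /i/, a high vowel → -u → *valiu*.
The last vowel of *bise* is /e/, which is a non-high vowel, so the suffix is -gop, giving *bisegop*.

valiu, bisegop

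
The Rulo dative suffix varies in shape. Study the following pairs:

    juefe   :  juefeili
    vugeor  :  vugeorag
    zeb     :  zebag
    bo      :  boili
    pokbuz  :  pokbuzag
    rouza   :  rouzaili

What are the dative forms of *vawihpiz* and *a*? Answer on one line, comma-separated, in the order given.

vawihpizag, aili

Looking at the final sound of each stem: -ag when the stem ends in a consonant (*vugeor*, *zeb*, *pokbuz*); -ili when the stem ends in a vowel (*juefe*, *bo*, *rouza*).
*vawihpiz* — final sound /z/ (a consonant) → -ag → *vawihpizag*.
*a*: final sound = /a/, a vowel → -ili → *aili*.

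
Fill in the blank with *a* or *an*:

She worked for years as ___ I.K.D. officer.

The indefinite article is chosen by the initial *sound* of the following word, not its spelling.
The initialism *I.K.D.* is read letter by letter; the first letter, I, is pronounced /aɪ/, which begins with a vowel sound.
So the article is *an*: She worked for years as an I.K.D. officer.

an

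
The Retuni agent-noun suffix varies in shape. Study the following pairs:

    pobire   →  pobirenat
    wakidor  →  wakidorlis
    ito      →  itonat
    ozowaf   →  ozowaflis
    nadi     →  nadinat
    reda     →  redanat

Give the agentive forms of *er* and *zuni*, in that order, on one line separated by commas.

erlis, zuninat

The suffix is conditioned by the final sound: -lis when the stem ends in a consonant (*wakidor*, *ozowaf*); -nat when the stem ends in a vowel (*pobire*, *ito*, *nadi*, *reda*).
*er*: final sound = /r/, a consonant → -lis → *erlis*.
*zuni* — final sound /i/ (a vowel) → -nat → *zuninat*.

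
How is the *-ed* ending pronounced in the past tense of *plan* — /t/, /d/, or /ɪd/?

/d/

The stem *plan* ends in a voiced sound other than /d/.
The -ed suffix is realized as /ɪd/ after /t, d/; as /t/ after other voiceless consonants; and as /d/ after other voiced sounds.
So -ed on *plan* is pronounced /d/.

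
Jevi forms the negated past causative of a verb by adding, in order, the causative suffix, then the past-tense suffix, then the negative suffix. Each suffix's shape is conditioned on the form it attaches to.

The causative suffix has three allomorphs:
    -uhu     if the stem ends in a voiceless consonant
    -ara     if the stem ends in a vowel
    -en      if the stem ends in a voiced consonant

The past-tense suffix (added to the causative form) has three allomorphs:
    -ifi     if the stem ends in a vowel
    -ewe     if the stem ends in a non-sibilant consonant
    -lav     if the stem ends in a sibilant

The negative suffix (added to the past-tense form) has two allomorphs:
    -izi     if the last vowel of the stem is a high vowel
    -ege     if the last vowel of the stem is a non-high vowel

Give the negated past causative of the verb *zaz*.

zazeneweege

Since the final sound of *zaz* is /z/ (a voiced consonant), it takes -en, giving *zazen*.
Since the final sound of the causative form *zazen* is /n/ (a non-sibilant consonant), it takes -ewe, giving *zazenewe*.
The last vowel of the past-tense form *zazenewe* is /e/, which is a non-high vowel, so the negative suffix is -ege, giving *zazeneweege*.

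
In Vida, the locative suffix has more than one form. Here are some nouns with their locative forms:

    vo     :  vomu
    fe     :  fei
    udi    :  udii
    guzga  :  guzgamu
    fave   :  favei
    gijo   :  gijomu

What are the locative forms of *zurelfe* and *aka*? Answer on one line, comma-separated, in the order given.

zurelfei, akamu

The suffix is conditioned by the last vowel: -i when the last vowel of the stem is a front vowel (*fe*, *udi*, *fave*); -mu when the last vowel of the stem is a back vowel (*vo*, *guzga*, *gijo*).
The last vowel of *zurelfe* is /e/, which is a front vowel, so the suffix is -i, giving *zurelfei*.
*aka* — last vowel /a/ (a back vowel) → -mu → *akamu*.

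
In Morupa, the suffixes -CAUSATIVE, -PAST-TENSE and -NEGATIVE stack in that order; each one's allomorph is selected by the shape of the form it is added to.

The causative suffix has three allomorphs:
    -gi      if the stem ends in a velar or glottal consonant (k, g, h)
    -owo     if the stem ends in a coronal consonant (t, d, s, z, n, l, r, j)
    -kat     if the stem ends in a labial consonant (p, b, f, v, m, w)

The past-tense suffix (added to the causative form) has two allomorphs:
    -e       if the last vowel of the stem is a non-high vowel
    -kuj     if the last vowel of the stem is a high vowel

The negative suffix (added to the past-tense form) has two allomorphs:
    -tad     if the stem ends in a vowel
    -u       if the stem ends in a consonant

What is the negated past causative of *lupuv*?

lupuvkatetad

Since the final consonant of *lupuv* is /v/ (labial), it takes -kat, giving *lupuvkat*.
Since the last vowel of the causative form *lupuvkat* is /a/ (a non-high vowel), it takes -e, giving *lupuvkate*.
The past-tense form *lupuvkate*: final sound = /e/, a vowel → -tad → *lupuvkatetad*.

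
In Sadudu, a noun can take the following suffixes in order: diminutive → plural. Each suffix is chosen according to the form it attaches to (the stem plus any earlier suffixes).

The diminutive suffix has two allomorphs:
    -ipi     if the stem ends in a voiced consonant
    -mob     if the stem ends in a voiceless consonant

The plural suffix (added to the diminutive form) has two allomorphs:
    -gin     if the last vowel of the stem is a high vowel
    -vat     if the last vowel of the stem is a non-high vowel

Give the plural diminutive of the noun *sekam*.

*sekam* — final consonant /m/ (voiced) → -ipi → *sekamipi*.
Since the last vowel of the diminutive form *sekamipi* is /i/ (a high vowel), it takes -gin, giving *sekamipigin*.

sekamipigin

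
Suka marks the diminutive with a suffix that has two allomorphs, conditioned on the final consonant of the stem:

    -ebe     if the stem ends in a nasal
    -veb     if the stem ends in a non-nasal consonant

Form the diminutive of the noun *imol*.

imolveb

Since the final consonant of *imol* is /l/ (non-nasal), it takes -veb, giving *imolveb*.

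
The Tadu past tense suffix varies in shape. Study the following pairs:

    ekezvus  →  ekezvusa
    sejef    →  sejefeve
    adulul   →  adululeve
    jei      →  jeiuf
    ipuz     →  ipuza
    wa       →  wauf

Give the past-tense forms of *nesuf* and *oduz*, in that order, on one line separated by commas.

The pattern is sibilance of the final sound: -a when the stem ends in a sibilant (*ekezvus*, *ipuz*); -eve when the stem ends in a non-sibilant consonant (*sejef*, *adulul*); -uf when the stem ends in a vowel (*jei*, *wa*).
*nesuf*: final sound = /f/, a non-sibilant consonant → -eve → *nesufeve*.
The final sound of *oduz* is /z/, which is a sibilant, so the suffix is -a, giving *oduza*.

nesufeve, oduza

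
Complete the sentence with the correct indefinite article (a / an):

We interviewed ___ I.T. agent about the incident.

The indefinite article is chosen by the initial *sound* of the following word, not its spelling.
The initialism *I.T.* is read letter by letter; the first letter, I, is pronounced /aɪ/, which begins with a vowel sound.
So the article is *an*: We interviewed an I.T. agent about the incident.

an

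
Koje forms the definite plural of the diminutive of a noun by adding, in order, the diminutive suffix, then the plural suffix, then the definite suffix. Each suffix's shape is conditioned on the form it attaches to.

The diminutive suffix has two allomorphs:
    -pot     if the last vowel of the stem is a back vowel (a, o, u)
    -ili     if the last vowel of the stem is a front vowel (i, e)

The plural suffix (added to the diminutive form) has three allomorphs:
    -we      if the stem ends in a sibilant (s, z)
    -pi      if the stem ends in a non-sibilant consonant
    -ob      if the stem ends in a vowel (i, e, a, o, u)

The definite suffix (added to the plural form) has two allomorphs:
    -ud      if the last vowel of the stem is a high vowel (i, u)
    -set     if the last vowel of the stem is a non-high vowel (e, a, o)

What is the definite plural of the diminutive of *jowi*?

Since the last vowel of *jowi* is /i/ (a front vowel), it takes -ili, giving *jowiili*.
The diminutive form *jowiili* — final sound /i/ (a vowel) → -ob → *jowiiliob*.
The plural form *jowiiliob* — last vowel /o/ (a non-high vowel) → -set → *jowiiliobset*.

jowiiliobset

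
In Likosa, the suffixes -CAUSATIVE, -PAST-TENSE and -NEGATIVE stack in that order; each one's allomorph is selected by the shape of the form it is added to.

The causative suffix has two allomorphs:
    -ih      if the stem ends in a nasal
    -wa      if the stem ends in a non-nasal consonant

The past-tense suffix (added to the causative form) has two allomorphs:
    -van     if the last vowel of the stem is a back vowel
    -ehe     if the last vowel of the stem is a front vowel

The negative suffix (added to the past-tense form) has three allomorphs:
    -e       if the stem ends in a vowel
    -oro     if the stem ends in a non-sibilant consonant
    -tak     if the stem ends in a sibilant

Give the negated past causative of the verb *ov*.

ovwavanoro

The final consonant of *ov* is /v/, which is non-nasal, so the causative suffix is -wa, giving *ovwa*.
Since the last vowel of the causative form *ovwa* is /a/ (a back vowel), it takes -van, giving *ovwavan*.
Since the final sound of the past-tense form *ovwavan* is /n/ (a non-sibilant consonant), it takes -oro, giving *ovwavanoro*.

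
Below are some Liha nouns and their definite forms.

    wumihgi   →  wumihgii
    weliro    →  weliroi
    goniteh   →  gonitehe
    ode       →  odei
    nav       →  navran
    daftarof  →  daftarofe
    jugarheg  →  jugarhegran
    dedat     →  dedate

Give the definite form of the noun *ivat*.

The suffix is conditioned by the final sound: -e when the stem ends in a voiceless consonant (*goniteh*, *daftarof*, *dedat*); -ran when the stem ends in a voiced consonant (*nav*, *jugarheg*); -i when the stem ends in a vowel (*wumihgi*, *weliro*, *ode*).
*ivat*: final sound = /t/, a voiceless consonant → -e → *ivate*.

ivate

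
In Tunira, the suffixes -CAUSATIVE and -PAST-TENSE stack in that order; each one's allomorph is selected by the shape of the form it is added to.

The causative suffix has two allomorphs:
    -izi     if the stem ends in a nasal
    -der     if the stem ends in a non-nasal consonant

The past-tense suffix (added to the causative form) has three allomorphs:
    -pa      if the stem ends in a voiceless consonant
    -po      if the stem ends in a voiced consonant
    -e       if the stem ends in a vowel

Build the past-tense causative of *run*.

The final consonant of *run* is /n/, which is a nasal, so the causative suffix is -izi, giving *runizi*.
The causative form *runizi* — final sound /i/ (a vowel) → -e → *runizie*.

runizie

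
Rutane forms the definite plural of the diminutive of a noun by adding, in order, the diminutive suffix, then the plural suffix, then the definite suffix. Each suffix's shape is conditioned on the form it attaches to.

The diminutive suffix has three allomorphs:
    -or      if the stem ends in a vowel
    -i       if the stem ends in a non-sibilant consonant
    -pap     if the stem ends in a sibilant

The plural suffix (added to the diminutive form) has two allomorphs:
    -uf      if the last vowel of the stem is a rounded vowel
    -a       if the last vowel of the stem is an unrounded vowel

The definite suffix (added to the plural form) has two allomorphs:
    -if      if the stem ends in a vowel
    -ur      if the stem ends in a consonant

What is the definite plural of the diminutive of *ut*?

The final sound of *ut* is /t/, which is a non-sibilant consonant, so the diminutive suffix is -i, giving *uti*.
Since the last vowel of the diminutive form *uti* is /i/ (an unrounded vowel), it takes -a, giving *utia*.
The plural form *utia* — final sound /a/ (a vowel) → -if → *utiaif*.

utiaif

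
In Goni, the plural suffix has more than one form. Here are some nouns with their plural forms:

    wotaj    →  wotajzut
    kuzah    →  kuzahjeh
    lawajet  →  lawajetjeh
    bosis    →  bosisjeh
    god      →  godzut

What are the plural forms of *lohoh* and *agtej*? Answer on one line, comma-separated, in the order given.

Looking at the final consonant of each stem: -jeh when the stem ends in a voiceless consonant (*kuzah*, *lawajet*, *bosis*); -zut when the stem ends in a voiced consonant (*wotaj*, *god*).
*lohoh* — final consonant /h/ (voiceless) → -jeh → *lohohjeh*.
Since the final consonant of *agtej* is /j/ (voiced), it takes -zut, giving *agtejzut*.

lohohjeh, agtejzut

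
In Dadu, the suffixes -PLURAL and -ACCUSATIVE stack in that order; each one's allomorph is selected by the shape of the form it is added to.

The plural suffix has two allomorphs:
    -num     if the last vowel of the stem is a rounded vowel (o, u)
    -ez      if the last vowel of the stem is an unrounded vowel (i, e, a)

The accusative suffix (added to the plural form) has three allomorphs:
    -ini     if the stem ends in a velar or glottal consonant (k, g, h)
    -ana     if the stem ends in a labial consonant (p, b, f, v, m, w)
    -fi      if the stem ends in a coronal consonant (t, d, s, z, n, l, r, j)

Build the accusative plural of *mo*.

monumana

*mo* — last vowel /o/ (a rounded vowel) → -num → *monum*.
The plural form *monum* — final consonant /m/ (labial) → -ana → *monumana*.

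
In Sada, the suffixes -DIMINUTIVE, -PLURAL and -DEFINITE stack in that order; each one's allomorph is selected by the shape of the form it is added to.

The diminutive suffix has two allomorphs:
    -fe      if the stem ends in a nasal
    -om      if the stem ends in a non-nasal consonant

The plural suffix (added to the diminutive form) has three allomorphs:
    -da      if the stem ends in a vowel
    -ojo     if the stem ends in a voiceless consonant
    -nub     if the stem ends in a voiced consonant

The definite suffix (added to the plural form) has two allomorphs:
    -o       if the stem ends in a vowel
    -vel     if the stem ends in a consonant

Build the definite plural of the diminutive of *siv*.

sivomnubvel

Since the final consonant of *siv* is /v/ (non-nasal), it takes -om, giving *sivom*.
The diminutive form *sivom* — final sound /m/ (a voiced consonant) → -nub → *sivomnub*.
The plural form *sivomnub* — final sound /b/ (a consonant) → -vel → *sivomnubvel*.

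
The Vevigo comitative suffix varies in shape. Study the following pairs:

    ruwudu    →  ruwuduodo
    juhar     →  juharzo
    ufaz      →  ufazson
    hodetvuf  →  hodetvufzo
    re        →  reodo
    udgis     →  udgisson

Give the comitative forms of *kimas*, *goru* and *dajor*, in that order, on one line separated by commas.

kimasson, goruodo, dajorzo

Looking at the final sound of each stem: -son when the stem ends in a sibilant (*ufaz*, *udgis*); -zo when the stem ends in a non-sibilant consonant (*juhar*, *hodetvuf*); -odo when the stem ends in a vowel (*ruwudu*, *re*).
The final sound of *kimas* is /s/, which is a sibilant, so the suffix is -son, giving *kimasson*.
The final sound of *goru* is /u/, which is a vowel, so the suffix is -odo, giving *goruodo*.
Since the final sound of *dajor* is /r/ (a non-sibilant consonant), it takes -zo, giving *dajorzo*.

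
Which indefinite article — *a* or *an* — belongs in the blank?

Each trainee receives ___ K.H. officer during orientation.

The indefinite article is chosen by the initial *sound* of the following word, not its spelling.
The initialism *K.H.* is read letter by letter; the first letter, K, is pronounced /keɪ/, which begins with a consonant sound.
So the article is *a*: Each trainee receives a K.H. officer during orientation.

a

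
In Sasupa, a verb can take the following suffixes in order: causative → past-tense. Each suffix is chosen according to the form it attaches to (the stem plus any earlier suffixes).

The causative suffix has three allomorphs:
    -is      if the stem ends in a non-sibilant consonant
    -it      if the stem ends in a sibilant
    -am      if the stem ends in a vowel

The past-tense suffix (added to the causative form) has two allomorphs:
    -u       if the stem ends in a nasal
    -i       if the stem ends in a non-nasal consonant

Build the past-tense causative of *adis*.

adisiti

*adis* — final sound /s/ (a sibilant) → -it → *adisit*.
The causative form *adisit*: final consonant = /t/, non-nasal → -i → *adisiti*.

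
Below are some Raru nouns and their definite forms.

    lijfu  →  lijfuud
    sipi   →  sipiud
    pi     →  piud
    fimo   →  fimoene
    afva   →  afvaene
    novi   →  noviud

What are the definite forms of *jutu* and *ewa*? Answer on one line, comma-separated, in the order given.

jutuud, ewaene

The suffix is conditioned by the last vowel: -ud when the last vowel of the stem is a high vowel (*lijfu*, *sipi*, *pi*, *novi*); -ene when the last vowel of the stem is a non-high vowel (*fimo*, *afva*).
*jutu* — last vowel /u/ (a high vowel) → -ud → *jutuud*.
*ewa* — last vowel /a/ (a non-high vowel) → -ene → *ewaene*.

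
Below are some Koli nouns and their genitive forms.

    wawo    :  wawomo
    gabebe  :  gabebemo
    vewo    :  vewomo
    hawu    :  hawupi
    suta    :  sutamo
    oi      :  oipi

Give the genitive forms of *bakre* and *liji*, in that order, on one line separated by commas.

bakremo, lijipi

The alternation tracks the last vowel of the stem — -pi when the last vowel of the stem is a high vowel (*hawu*, *oi*); -mo when the last vowel of the stem is a non-high vowel (*wawo*, *gabebe*, *vewo*, *suta*).
The last vowel of *bakre* is /e/, which is a non-high vowel, so the suffix is -mo, giving *bakremo*.
*liji*: last vowel = /i/, a high vowel → -pi → *lijipi*.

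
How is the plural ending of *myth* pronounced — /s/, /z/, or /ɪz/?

The stem *myth* ends in a voiceless non-sibilant consonant.
The plural suffix surfaces as /ɪz/ after sibilants, /s/ after other voiceless consonants, and /z/ after other voiced sounds.
So the plural -s on *myth* is pronounced /s/.

/s/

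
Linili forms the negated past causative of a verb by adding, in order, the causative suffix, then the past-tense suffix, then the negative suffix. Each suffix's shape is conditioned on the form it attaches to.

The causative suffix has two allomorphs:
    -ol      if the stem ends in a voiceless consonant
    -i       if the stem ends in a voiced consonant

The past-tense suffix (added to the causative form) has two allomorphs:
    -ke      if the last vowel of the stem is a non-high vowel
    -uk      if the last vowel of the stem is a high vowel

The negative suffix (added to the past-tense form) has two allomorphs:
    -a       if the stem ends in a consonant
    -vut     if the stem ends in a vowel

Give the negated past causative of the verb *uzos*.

The final consonant of *uzos* is /s/, which is voiceless, so the causative suffix is -ol, giving *uzosol*.
The causative form *uzosol*: last vowel = /o/, a non-high vowel → -ke → *uzosolke*.
The past-tense form *uzosolke*: final sound = /e/, a vowel → -vut → *uzosolkevut*.

uzosolkevut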